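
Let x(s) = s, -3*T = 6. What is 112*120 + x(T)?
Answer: 13438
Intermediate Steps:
T = -2 (T = -⅓*6 = -2)
112*120 + x(T) = 112*120 - 2 = 13440 - 2 = 13438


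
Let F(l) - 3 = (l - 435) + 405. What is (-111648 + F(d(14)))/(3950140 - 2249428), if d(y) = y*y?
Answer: -111479/1700712 ≈ -0.065548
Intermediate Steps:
d(y) = y²
F(l) = -27 + l (F(l) = 3 + ((l - 435) + 405) = 3 + ((-435 + l) + 405) = 3 + (-30 + l) = -27 + l)
(-111648 + F(d(14)))/(3950140 - 2249428) = (-111648 + (-27 + 14²))/(3950140 - 2249428) = (-111648 + (-27 + 196))/1700712 = (-111648 + 169)*(1/1700712) = -111479*1/1700712 = -111479/1700712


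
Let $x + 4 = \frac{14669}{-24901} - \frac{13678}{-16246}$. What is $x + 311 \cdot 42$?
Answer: $\frac{2641303548386}{202270823} \approx 13058.0$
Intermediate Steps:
$x = - \frac{757941640}{202270823}$ ($x = -4 + \left(\frac{14669}{-24901} - \frac{13678}{-16246}\right) = -4 + \left(14669 \left(- \frac{1}{24901}\right) - - \frac{6839}{8123}\right) = -4 + \left(- \frac{14669}{24901} + \frac{6839}{8123}\right) = -4 + \frac{51141652}{202270823} = - \frac{757941640}{202270823} \approx -3.7472$)
$x + 311 \cdot 42 = - \frac{757941640}{202270823} + 311 \cdot 42 = - \frac{757941640}{202270823} + 13062 = \frac{2641303548386}{202270823}$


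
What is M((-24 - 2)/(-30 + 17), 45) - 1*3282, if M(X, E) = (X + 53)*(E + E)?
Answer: 1668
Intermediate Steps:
M(X, E) = 2*E*(53 + X) (M(X, E) = (53 + X)*(2*E) = 2*E*(53 + X))
M((-24 - 2)/(-30 + 17), 45) - 1*3282 = 2*45*(53 + (-24 - 2)/(-30 + 17)) - 1*3282 = 2*45*(53 - 26/(-13)) - 3282 = 2*45*(53 - 26*(-1/13)) - 3282 = 2*45*(53 + 2) - 3282 = 2*45*55 - 3282 = 4950 - 3282 = 1668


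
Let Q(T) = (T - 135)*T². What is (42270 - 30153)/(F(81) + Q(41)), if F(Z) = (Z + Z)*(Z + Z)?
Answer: -12117/131770 ≈ -0.091956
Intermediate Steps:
Q(T) = T²*(-135 + T) (Q(T) = (-135 + T)*T² = T²*(-135 + T))
F(Z) = 4*Z² (F(Z) = (2*Z)*(2*Z) = 4*Z²)
(42270 - 30153)/(F(81) + Q(41)) = (42270 - 30153)/(4*81² + 41²*(-135 + 41)) = 12117/(4*6561 + 1681*(-94)) = 12117/(26244 - 158014) = 12117/(-131770) = 12117*(-1/131770) = -12117/131770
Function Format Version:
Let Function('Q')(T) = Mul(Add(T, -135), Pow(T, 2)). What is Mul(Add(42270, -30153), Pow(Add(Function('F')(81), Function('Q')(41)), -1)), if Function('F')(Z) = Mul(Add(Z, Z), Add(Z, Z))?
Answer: Rational(-12117, 131770) ≈ -0.091956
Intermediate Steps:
Function('Q')(T) = Mul(Pow(T, 2), Add(-135, T)) (Function('Q')(T) = Mul(Add(-135, T), Pow(T, 2)) = Mul(Pow(T, 2), Add(-135, T)))
Function('F')(Z) = Mul(4, Pow(Z, 2)) (Function('F')(Z) = Mul(Mul(2, Z), Mul(2, Z)) = Mul(4, Pow(Z, 2)))
Mul(Add(42270, -30153), Pow(Add(Function('F')(81), Function('Q')(41)), -1)) = Mul(Add(42270, -30153), Pow(Add(Mul(4, Pow(81, 2)), Mul(Pow(41, 2), Add(-135, 41))), -1)) = Mul(12117, Pow(Add(Mul(4, 6561), Mul(1681, -94)), -1)) = Mul(12117, Pow(Add(26244, -158014), -1)) = Mul(12117, Pow(-131770, -1)) = Mul(12117, Rational(-1, 131770)) = Rational(-12117, 131770)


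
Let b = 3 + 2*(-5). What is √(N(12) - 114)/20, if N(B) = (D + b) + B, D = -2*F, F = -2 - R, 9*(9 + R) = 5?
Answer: I*√1097/60 ≈ 0.55202*I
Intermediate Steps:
R = -76/9 (R = -9 + (⅑)*5 = -9 + 5/9 = -76/9 ≈ -8.4444)
F = 58/9 (F = -2 - 1*(-76/9) = -2 + 76/9 = 58/9 ≈ 6.4444)
D = -116/9 (D = -2*58/9 = -116/9 ≈ -12.889)
b = -7 (b = 3 - 10 = -7)
N(B) = -179/9 + B (N(B) = (-116/9 - 7) + B = -179/9 + B)
√(N(12) - 114)/20 = √((-179/9 + 12) - 114)/20 = √(-71/9 - 114)*(1/20) = √(-1097/9)*(1/20) = (I*√1097/3)*(1/20) = I*√1097/60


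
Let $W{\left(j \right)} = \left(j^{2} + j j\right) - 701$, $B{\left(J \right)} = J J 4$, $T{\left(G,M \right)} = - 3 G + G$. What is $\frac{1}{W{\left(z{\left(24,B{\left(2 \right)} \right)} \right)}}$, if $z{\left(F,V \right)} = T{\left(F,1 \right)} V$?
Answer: $\frac{1}{1178947} \approx 8.4821 \cdot 10^{-7}$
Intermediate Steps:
$T{\left(G,M \right)} = - 2 G$
$B{\left(J \right)} = 4 J^{2}$ ($B{\left(J \right)} = J^{2} \cdot 4 = 4 J^{2}$)
$z{\left(F,V \right)} = - 2 F V$
$W{\left(j \right)} = -701 + 2 j^{2}$ ($W{\left(j \right)} = \left(j^{2} + j^{2}\right) - 701 = 2 j^{2} - 701 = -701 + 2 j^{2}$)
$\frac{1}{W{\left(z{\left(24,B{\left(2 \right)} \right)} \right)}} = \frac{1}{-701 + 2 \left(\left(-2\right) 24 \cdot 4 \cdot 2^{2}\right)^{2}} = \frac{1}{-701 + 2 \left(\left(-2\right) 24 \cdot 4 \cdot 4\right)^{2}} = \frac{1}{-701 + 2 \left(\left(-2\right) 24 \cdot 16\right)^{2}} = \frac{1}{-701 + 2 \left(-768\right)^{2}} = \frac{1}{-701 + 2 \cdot 589824} = \frac{1}{-701 + 1179648} = \frac{1}{1178947}$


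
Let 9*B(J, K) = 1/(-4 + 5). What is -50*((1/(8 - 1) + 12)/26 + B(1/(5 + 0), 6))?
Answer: -23675/819 ≈ -28.907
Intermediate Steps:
B(J, K) = ⅑ (B(J, K) = 1/(9*(-4 + 5)) = (⅑)/1 = (⅑)*1 = ⅑)
-50*((1/(8 - 1) + 12)/26 + B(1/(5 + 0), 6)) = -50*((1/(8 - 1) + 12)/26 + ⅑) = -50*((1/7 + 12)*(1/26) + ⅑) = -50*((⅐ + 12)*(1/26) + ⅑) = -50*((85/7)*(1/26) + ⅑) = -50*(85/182 + ⅑) = -50*947/1638 = -23675/819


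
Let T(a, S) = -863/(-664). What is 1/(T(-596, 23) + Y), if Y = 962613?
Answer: 664/639175895 ≈ 1.0388e-6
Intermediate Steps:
T(a, S) = 863/664 (T(a, S) = -863*(-1/664) = 863/664)
1/(T(-596, 23) + Y) = 1/(863/664 + 962613) = 1/(639175895/664) = 664/639175895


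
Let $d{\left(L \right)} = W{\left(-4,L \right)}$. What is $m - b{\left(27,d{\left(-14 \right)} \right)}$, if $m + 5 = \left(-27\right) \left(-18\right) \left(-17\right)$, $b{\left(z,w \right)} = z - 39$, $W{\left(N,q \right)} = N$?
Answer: $-8255$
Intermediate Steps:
$d{\left(L \right)} = -4$
$b{\left(z,w \right)} = -39 + z$
$m = -8267$ ($m = -5 + \left(-27\right) \left(-18\right) \left(-17\right) = -5 + 486 \left(-17\right) = -5 - 8262 = -8267$)
$m - b{\left(27,d{\left(-14 \right)} \right)} = -8267 - \left(-39 + 27\right) = -8267 - -12 = -8267 + 12 = -8255$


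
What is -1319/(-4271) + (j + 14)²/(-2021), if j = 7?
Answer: 782188/8631691 ≈ 0.090618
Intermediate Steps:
-1319/(-4271) + (j + 14)²/(-2021) = -1319/(-4271) + (7 + 14)²/(-2021) = -1319*(-1/4271) + 21²*(-1/2021) = 1319/4271 + 441*(-1/2021) = 1319/4271 - 441/2021 = 782188/8631691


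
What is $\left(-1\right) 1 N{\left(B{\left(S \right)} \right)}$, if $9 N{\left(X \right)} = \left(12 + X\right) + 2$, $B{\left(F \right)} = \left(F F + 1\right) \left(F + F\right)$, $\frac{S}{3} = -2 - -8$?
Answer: $- \frac{11714}{9} \approx -1301.6$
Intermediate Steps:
$S = 18$ ($S = 3 \left(-2 - -8\right) = 3 \left(-2 + 8\right) = 3 \cdot 6 = 18$)
$B{\left(F \right)} = 2 F \left(1 + F^{2}\right)$ ($B{\left(F \right)} = \left(F^{2} + 1\right) 2 F = \left(1 + F^{2}\right) 2 F = 2 F \left(1 + F^{2}\right)$)
$N{\left(X \right)} = \frac{14}{9} + \frac{X}{9}$ ($N{\left(X \right)} = \frac{\left(12 + X\right) + 2}{9} = \frac{14 + X}{9} = \frac{14}{9} + \frac{X}{9}$)
$\left(-1\right) 1 N{\left(B{\left(S \right)} \right)} = \left(-1\right) 1 \left(\frac{14}{9} + \frac{2 \cdot 18 \left(1 + 18^{2}\right)}{9}\right) = - (\frac{14}{9} + \frac{2 \cdot 18 \left(1 + 324\right)}{9}) = - (\frac{14}{9} + \frac{2 \cdot 18 \cdot 325}{9}) = - (\frac{14}{9} + \frac{1}{9} \cdot 11700) = - (\frac{14}{9} + 1300) = \left(-1\right) \frac{11714}{9} = - \frac{11714}{9}$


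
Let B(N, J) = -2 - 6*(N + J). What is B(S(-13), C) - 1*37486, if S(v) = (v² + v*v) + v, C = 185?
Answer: -40548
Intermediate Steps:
S(v) = v + 2*v² (S(v) = (v² + v²) + v = 2*v² + v = v + 2*v²)
B(N, J) = -2 - 6*J - 6*N (B(N, J) = -2 - 6*(J + N) = -2 + (-6*J - 6*N) = -2 - 6*J - 6*N)
B(S(-13), C) - 1*37486 = (-2 - 6*185 - (-78)*(1 + 2*(-13))) - 1*37486 = (-2 - 1110 - (-78)*(1 - 26)) - 37486 = (-2 - 1110 - (-78)*(-25)) - 37486 = (-2 - 1110 - 6*325) - 37486 = (-2 - 1110 - 1950) - 37486 = -3062 - 37486 = -40548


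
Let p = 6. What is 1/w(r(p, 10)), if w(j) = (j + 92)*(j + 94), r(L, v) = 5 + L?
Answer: 1/10815 ≈ 9.2464e-5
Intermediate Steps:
w(j) = (92 + j)*(94 + j)
1/w(r(p, 10)) = 1/(8648 + (5 + 6)² + 186*(5 + 6)) = 1/(8648 + 11² + 186*11) = 1/(8648 + 121 + 2046) = 1/10815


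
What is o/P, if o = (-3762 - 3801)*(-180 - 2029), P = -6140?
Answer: -16706667/6140 ≈ -2721.0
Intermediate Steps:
o = 16706667 (o = -7563*(-2209) = 16706667)
o/P = 16706667/(-6140) = 16706667*(-1/6140) = -16706667/6140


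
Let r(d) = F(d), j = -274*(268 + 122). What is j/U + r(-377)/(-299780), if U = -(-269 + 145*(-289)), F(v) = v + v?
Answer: -205145459/81044370 ≈ -2.5313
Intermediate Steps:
j = -106860 (j = -274*390 = -106860)
F(v) = 2*v
r(d) = 2*d
U = 42174 (U = -(-269 - 41905) = -1*(-42174) = 42174)
j/U + r(-377)/(-299780) = -106860/42174 + (2*(-377))/(-299780) = -106860*1/42174 - 754*(-1/299780) = -17810/7029 + 29/11530 = -205145459/81044370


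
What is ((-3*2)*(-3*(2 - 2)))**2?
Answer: 0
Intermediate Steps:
((-3*2)*(-3*(2 - 2)))**2 = (-(-18)*0)**2 = (-6*0)**2 = 0**2 = 0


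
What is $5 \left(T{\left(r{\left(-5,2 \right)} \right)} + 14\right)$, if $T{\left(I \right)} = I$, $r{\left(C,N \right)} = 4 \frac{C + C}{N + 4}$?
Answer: $\frac{110}{3} \approx 36.667$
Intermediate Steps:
$r{\left(C,N \right)} = \frac{8 C}{4 + N}$ ($r{\left(C,N \right)} = 4 \frac{2 C}{4 + N} = \frac{8 C}{4 + N}$)
$5 \left(T{\left(r{\left(-5,2 \right)} \right)} + 14\right) = 5 \left(8 \left(-5\right) \frac{1}{4 + 2} + 14\right) = 5 \left(8 \left(-5\right) \frac{1}{6} + 14\right) = 5 \left(- \frac{20}{3} + 14\right) = 5 \cdot \frac{22}{3} = \frac{110}{3}$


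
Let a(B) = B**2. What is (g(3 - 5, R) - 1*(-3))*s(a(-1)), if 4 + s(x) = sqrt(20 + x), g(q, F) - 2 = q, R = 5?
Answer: -12 + 3*sqrt(21) ≈ 1.7477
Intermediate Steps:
g(q, F) = 2 + q
s(x) = -4 + sqrt(20 + x)
(g(3 - 5, R) - 1*(-3))*s(a(-1)) = ((2 + (3 - 5)) - 1*(-3))*(-4 + sqrt(20 + (-1)**2)) = ((2 - 2) + 3)*(-4 + sqrt(20 + 1)) = (0 + 3)*(-4 + sqrt(21)) = 3*(-4 + sqrt(21)) = -12 + 3*sqrt(21)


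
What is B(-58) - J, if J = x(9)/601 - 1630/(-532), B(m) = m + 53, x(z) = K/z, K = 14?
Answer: -11606029/1438794 ≈ -8.0665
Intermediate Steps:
x(z) = 14/z
B(m) = 53 + m
J = 4412059/1438794 (J = (14/9)/601 - 1630/(-532) = (14*(⅑))*(1/601) - 1630*(-1/532) = (14/9)*(1/601) + 815/266 = 14/5409 + 815/266 = 4412059/1438794 ≈ 3.0665)
B(-58) - J = (53 - 58) - 1*4412059/1438794 = -5 - 4412059/1438794 = -11606029/1438794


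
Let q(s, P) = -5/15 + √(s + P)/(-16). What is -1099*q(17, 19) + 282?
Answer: 25451/24 ≈ 1060.5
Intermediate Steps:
q(s, P) = -⅓ - √(P + s)/16 (q(s, P) = -5*1/15 + √(P + s)*(-1/16) = -⅓ - √(P + s)/16)
-1099*q(17, 19) + 282 = -1099*(-⅓ - √(19 + 17)/16) + 282 = -1099*(-⅓ - √36/16) + 282 = -1099*(-⅓ - 1/16*6) + 282 = -1099*(-⅓ - 3/8) + 282 = -1099*(-17/24) + 282 = 18683/24 + 282 = 25451/24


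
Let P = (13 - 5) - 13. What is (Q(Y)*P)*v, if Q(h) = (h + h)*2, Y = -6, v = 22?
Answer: 2640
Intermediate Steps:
P = -5 (P = 8 - 13 = -5)
Q(h) = 4*h (Q(h) = (2*h)*2 = 4*h)
(Q(Y)*P)*v = ((4*(-6))*(-5))*22 = -24*(-5)*22 = 120*22 = 2640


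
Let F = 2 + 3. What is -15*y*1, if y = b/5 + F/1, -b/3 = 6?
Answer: -21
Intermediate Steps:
b = -18 (b = -3*6 = -18)
F = 5
y = 7/5 (y = -18/5 + 5/1 = -18*⅕ + 5*1 = -18/5 + 5 = 7/5 ≈ 1.4000)
-15*y*1 = -15*7/5*1 = -21*1 = -21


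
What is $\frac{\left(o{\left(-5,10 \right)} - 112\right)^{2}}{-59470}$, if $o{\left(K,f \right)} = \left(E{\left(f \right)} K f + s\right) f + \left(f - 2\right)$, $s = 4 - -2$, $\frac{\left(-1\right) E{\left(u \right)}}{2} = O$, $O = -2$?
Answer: $- \frac{2088968}{29735} \approx -70.253$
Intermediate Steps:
$E{\left(u \right)} = 4$ ($E{\left(u \right)} = \left(-2\right) \left(-2\right) = 4$)
$s = 6$ ($s = 4 + 2 = 6$)
$o{\left(K,f \right)} = -2 + f + f \left(6 + 4 K f\right)$ ($o{\left(K,f \right)} = \left(4 K f + 6\right) f + \left(f - 2\right) = \left(4 K f + 6\right) f + \left(-2 + f\right) = \left(6 + 4 K f\right) f + \left(-2 + f\right) = f \left(6 + 4 K f\right) + \left(-2 + f\right) = -2 + f + f \left(6 + 4 K f\right)$)
$\frac{\left(o{\left(-5,10 \right)} - 112\right)^{2}}{-59470} = \frac{\left(\left(-2 + 7 \cdot 10 + 4 \left(-5\right) 10^{2}\right) - 112\right)^{2}}{-59470} = \left(\left(-2 + 70 + 4 \left(-5\right) 100\right) - 112\right)^{2} \left(- \frac{1}{59470}\right) = \left(\left(-2 + 70 - 2000\right) - 112\right)^{2} \left(- \frac{1}{59470}\right) = \left(-1932 - 112\right)^{2} \left(- \frac{1}{59470}\right) = \left(-2044\right)^{2} \left(- \frac{1}{59470}\right) = 4177936 \left(- \frac{1}{59470}\right) = - \frac{2088968}{29735}$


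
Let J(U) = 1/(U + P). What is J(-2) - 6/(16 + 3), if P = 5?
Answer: 1/57 ≈ 0.017544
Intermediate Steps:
J(U) = 1/(5 + U) (J(U) = 1/(U + 5) = 1/(5 + U))
J(-2) - 6/(16 + 3) = 1/(5 - 2) - 6/(16 + 3) = 1/3 - 6/19 = ⅓ + (1/19)*(-6) = ⅓ - 6/19 = 1/57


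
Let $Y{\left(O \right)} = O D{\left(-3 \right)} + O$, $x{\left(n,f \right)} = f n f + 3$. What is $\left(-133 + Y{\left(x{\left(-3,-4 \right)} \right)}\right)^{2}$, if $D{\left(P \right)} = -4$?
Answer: $4$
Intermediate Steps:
$x{\left(n,f \right)} = 3 + n f^{2}$ ($x{\left(n,f \right)} = n f^{2} + 3 = 3 + n f^{2}$)
$Y{\left(O \right)} = - 3 O$ ($Y{\left(O \right)} = O \left(-4\right) + O = - 4 O + O = - 3 O$)
$\left(-133 + Y{\left(x{\left(-3,-4 \right)} \right)}\right)^{2} = \left(-133 - 3 \left(3 - 3 \left(-4\right)^{2}\right)\right)^{2} = \left(-133 - 3 \left(3 - 48\right)\right)^{2} = \left(-133 - -135\right)^{2} = \left(-133 + 135\right)^{2} = 2^{2} = 4$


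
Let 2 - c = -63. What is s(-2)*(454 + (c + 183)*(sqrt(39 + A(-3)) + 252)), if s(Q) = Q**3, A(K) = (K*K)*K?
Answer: -503600 - 3968*sqrt(3) ≈ -5.1047e+5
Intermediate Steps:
A(K) = K**3 (A(K) = K**2*K = K**3)
c = 65 (c = 2 - 1*(-63) = 2 + 63 = 65)
s(-2)*(454 + (c + 183)*(sqrt(39 + A(-3)) + 252)) = (-2)**3*(454 + (65 + 183)*(sqrt(39 + (-3)**3) + 252)) = -8*(454 + 248*(sqrt(39 - 27) + 252)) = -8*(454 + 248*(sqrt(12) + 252)) = -8*(454 + 248*(2*sqrt(3) + 252)) = -8*(454 + 248*(252 + 2*sqrt(3))) = -8*(454 + (62496 + 496*sqrt(3))) = -8*(62950 + 496*sqrt(3)) = -503600 - 3968*sqrt(3)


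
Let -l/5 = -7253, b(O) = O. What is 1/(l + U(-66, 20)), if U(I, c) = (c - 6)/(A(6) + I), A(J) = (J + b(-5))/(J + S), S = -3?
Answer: 197/7144163 ≈ 2.7575e-5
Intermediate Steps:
A(J) = (-5 + J)/(-3 + J) (A(J) = (J - 5)/(J - 3) = (-5 + J)/(-3 + J))
l = 36265 (l = -5*(-7253) = 36265)
U(I, c) = (-6 + c)/(⅓ + I) (U(I, c) = (c - 6)/((-5 + 6)/(-3 + 6) + I) = (-6 + c)/(1/3 + I) = (-6 + c)/((⅓)*1 + I) = (-6 + c)/(⅓ + I))
1/(l + U(-66, 20)) = 1/(36265 + 3*(-6 + 20)/(1 + 3*(-66))) = 1/(36265 + 3*14/(1 - 198)) = 1/(36265 + 3*14/(-197)) = 1/(36265 + 3*(-1/197)*14) = 1/(36265 - 42/197) = 1/(7144163/197) = 197/7144163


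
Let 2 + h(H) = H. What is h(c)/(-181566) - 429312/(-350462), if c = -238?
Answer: 928959208/757523613 ≈ 1.2263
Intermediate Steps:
h(H) = -2 + H
h(c)/(-181566) - 429312/(-350462) = (-2 - 238)/(-181566) - 429312/(-350462) = -240*(-1/181566) - 429312*(-1/350462) = 40/30261 + 214656/175231 = 928959208/757523613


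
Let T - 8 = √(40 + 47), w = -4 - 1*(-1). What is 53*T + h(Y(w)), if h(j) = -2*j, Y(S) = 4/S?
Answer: 1280/3 + 53*√87 ≈ 921.02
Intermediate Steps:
w = -3 (w = -4 + 1 = -3)
T = 8 + √87 (T = 8 + √(40 + 47) = 8 + √87 ≈ 17.327)
53*T + h(Y(w)) = 53*(8 + √87) - 8/(-3) = (424 + 53*√87) - 8*(-1)/3 = (424 + 53*√87) - 2*(-4/3) = (424 + 53*√87) + 8/3 = 1280/3 + 53*√87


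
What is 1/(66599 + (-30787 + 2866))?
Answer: 1/38678 ≈ 2.5855e-5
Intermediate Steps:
1/(66599 + (-30787 + 2866)) = 1/(66599 - 27921) = 1/38678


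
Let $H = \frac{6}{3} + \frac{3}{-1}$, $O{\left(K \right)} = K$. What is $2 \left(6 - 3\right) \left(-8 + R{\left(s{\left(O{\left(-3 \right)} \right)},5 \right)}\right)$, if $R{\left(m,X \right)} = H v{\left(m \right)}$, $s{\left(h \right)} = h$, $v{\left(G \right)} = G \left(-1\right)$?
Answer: $-66$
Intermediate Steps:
$v{\left(G \right)} = - G$
$H = -1$ ($H = 6 \cdot \frac{1}{3} + 3 \left(-1\right) = 2 - 3 = -1$)
$R{\left(m,X \right)} = m$ ($R{\left(m,X \right)} = - \left(-1\right) m = m$)
$2 \left(6 - 3\right) \left(-8 + R{\left(s{\left(O{\left(-3 \right)} \right)},5 \right)}\right) = 2 \left(6 - 3\right) \left(-8 - 3\right) = 2 \cdot 3 \left(-11\right) = 6 \left(-11\right) = -66$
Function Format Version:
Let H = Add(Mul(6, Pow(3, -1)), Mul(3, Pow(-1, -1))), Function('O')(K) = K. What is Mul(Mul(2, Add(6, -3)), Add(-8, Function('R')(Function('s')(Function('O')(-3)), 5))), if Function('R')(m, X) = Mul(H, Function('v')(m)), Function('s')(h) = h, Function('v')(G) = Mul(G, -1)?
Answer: -66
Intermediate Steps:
Function('v')(G) = Mul(-1, G)
H = -1 (H = Add(Mul(6, Rational(1, 3)), Mul(3, -1)) = Add(2, -3) = -1)
Function('R')(m, X) = m (Function('R')(m, X) = Mul(-1, Mul(-1, m)) = m)
Mul(Mul(2, Add(6, -3)), Add(-8, Function('R')(Function('s')(Function('O')(-3)), 5))) = Mul(Mul(2, Add(6, -3)), Add(-8, -3)) = Mul(Mul(2, 3), -11) = Mul(6, -11) = -66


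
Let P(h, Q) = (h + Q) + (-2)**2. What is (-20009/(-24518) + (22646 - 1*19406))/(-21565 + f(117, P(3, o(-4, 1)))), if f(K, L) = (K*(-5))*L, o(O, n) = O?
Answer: -79458329/571759760 ≈ -0.13897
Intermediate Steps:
P(h, Q) = 4 + Q + h (P(h, Q) = (Q + h) + 4 = 4 + Q + h)
f(K, L) = -5*K*L (f(K, L) = (-5*K)*L = -5*K*L)
(-20009/(-24518) + (22646 - 1*19406))/(-21565 + f(117, P(3, o(-4, 1)))) = (-20009/(-24518) + (22646 - 1*19406))/(-21565 - 5*117*(4 - 4 + 3)) = (-20009*(-1/24518) + (22646 - 19406))/(-21565 - 5*117*3) = (20009/24518 + 3240)/(-21565 - 1755) = (79458329/24518)/(-23320) = (79458329/24518)*(-1/23320) = -79458329/571759760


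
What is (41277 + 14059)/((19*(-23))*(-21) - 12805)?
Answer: -13834/907 ≈ -15.252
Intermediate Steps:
(41277 + 14059)/((19*(-23))*(-21) - 12805) = 55336/(-437*(-21) - 12805) = 55336/(9177 - 12805) = 55336/(-3628) = 55336*(-1/3628) = -13834/907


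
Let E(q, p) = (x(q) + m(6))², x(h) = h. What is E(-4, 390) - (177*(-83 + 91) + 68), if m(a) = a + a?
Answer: -1420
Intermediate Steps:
m(a) = 2*a
E(q, p) = (12 + q)² (E(q, p) = (q + 2*6)² = (q + 12)² = (12 + q)²)
E(-4, 390) - (177*(-83 + 91) + 68) = (12 - 4)² - (177*(-83 + 91) + 68) = 8² - (177*8 + 68) = 64 - (1416 + 68) = 64 - 1*1484 = 64 - 1484 = -1420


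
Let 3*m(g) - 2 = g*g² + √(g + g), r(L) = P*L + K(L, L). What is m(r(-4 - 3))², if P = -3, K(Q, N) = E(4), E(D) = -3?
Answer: 34105600/9 ≈ 3.7895e+6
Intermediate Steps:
K(Q, N) = -3
r(L) = -3 - 3*L (r(L) = -3*L - 3 = -3 - 3*L)
m(g) = ⅔ + g³/3 + √2*√g/3 (m(g) = ⅔ + (g*g² + √(g + g))/3 = ⅔ + (g³ + √(2*g))/3 = ⅔ + (g³ + √2*√g)/3 = ⅔ + (g³/3 + √2*√g/3) = ⅔ + g³/3 + √2*√g/3)
m(r(-4 - 3))² = (⅔ + (-3 - 3*(-4 - 3))³/3 + √2*√(-3 - 3*(-4 - 3))/3)² = (⅔ + (-3 - 3*(-7))³/3 + √2*√(-3 - 3*(-7))/3)² = (⅔ + (-3 + 21)³/3 + √2*√(-3 + 21)/3)² = (⅔ + (⅓)*18³ + √2*√18/3)² = (⅔ + (⅓)*5832 + √2*(3*√2)/3)² = (⅔ + 1944 + 2)² = (5840/3)² = 34105600/9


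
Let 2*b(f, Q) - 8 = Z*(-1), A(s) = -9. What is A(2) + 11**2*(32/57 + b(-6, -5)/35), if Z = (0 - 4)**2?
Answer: 89977/1995 ≈ 45.101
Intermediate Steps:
Z = 16 (Z = (-4)**2 = 16)
b(f, Q) = -4 (b(f, Q) = 4 + (16*(-1))/2 = 4 + (1/2)*(-16) = 4 - 8 = -4)
A(2) + 11**2*(32/57 + b(-6, -5)/35) = -9 + 11**2*(32/57 - 4/35) = -9 + 121*(32*(1/57) - 4*1/35) = -9 + 121*(32/57 - 4/35) = -9 + 121*(892/1995) = -9 + 107932/1995 = 89977/1995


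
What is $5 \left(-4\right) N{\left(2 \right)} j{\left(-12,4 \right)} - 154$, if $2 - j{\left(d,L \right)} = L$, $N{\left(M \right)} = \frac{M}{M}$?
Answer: $-114$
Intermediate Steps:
$N{\left(M \right)} = 1$
$j{\left(d,L \right)} = 2 - L$
$5 \left(-4\right) N{\left(2 \right)} j{\left(-12,4 \right)} - 154 = 5 \left(-4\right) 1 \left(2 - 4\right) - 154 = \left(-20\right) 1 \left(2 - 4\right) - 154 = \left(-20\right) \left(-2\right) - 154 = 40 - 154 = -114$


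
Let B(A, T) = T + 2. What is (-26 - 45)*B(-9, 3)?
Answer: -355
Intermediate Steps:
B(A, T) = 2 + T
(-26 - 45)*B(-9, 3) = (-26 - 45)*(2 + 3) = -71*5 = -355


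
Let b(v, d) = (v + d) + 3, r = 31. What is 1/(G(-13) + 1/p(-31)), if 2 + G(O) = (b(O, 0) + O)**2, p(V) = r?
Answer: 31/16338 ≈ 0.0018974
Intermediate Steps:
b(v, d) = 3 + d + v (b(v, d) = (d + v) + 3 = 3 + d + v)
p(V) = 31
G(O) = -2 + (3 + 2*O)**2 (G(O) = -2 + ((3 + 0 + O) + O)**2 = -2 + ((3 + O) + O)**2 = -2 + (3 + 2*O)**2)
1/(G(-13) + 1/p(-31)) = 1/((-2 + (3 + 2*(-13))**2) + 1/31) = 1/((-2 + (3 - 26)**2) + 1/31) = 1/((-2 + (-23)**2) + 1/31) = 1/((-2 + 529) + 1/31) = 1/(527 + 1/31) = 1/(16338/31) = 31/16338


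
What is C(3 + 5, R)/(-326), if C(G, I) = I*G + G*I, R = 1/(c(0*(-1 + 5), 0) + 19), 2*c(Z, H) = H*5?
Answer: -8/3097 ≈ -0.0025831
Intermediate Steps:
c(Z, H) = 5*H/2 (c(Z, H) = (H*5)/2 = (5*H)/2 = 5*H/2)
R = 1/19 (R = 1/((5/2)*0 + 19) = 1/(0 + 19) = 1/19 ≈ 0.052632)
C(G, I) = 2*G*I (C(G, I) = G*I + G*I = 2*G*I)
C(3 + 5, R)/(-326) = (2*(3 + 5)*(1/19))/(-326) = (2*8*(1/19))*(-1/326) = (16/19)*(-1/326) = -8/3097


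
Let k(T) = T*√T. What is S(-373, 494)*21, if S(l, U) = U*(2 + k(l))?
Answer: 20748 - 3869502*I*√373 ≈ 20748.0 - 7.4733e+7*I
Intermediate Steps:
k(T) = T^(3/2)
S(l, U) = U*(2 + l^(3/2))
S(-373, 494)*21 = (494*(2 + (-373)^(3/2)))*21 = (494*(2 - 373*I*√373))*21 = (988 - 184262*I*√373)*21 = 20748 - 3869502*I*√373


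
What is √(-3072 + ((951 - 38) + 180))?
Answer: I*√1979 ≈ 44.486*I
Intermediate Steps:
√(-3072 + ((951 - 38) + 180)) = √(-3072 + (913 + 180)) = √(-3072 + 1093) = √(-1979) = I*√1979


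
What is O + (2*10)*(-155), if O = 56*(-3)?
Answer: -3268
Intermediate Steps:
O = -168
O + (2*10)*(-155) = -168 + (2*10)*(-155) = -168 + 20*(-155) = -168 - 3100 = -3268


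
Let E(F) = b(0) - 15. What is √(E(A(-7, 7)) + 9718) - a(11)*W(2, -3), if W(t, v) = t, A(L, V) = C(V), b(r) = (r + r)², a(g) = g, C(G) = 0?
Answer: -22 + √9703 ≈ 76.504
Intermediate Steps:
b(r) = 4*r² (b(r) = (2*r)² = 4*r²)
A(L, V) = 0
E(F) = -15 (E(F) = 4*0² - 15 = 4*0 - 15 = 0 - 15 = -15)
√(E(A(-7, 7)) + 9718) - a(11)*W(2, -3) = √(-15 + 9718) - 11*2 = √9703 - 1*22 = √9703 - 22 = -22 + √9703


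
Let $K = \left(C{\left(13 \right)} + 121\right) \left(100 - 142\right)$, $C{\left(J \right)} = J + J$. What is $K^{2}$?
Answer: $38118276$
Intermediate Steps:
$C{\left(J \right)} = 2 J$
$K = -6174$ ($K = \left(2 \cdot 13 + 121\right) \left(100 - 142\right) = \left(26 + 121\right) \left(-42\right) = 147 \left(-42\right) = -6174$)
$K^{2} = \left(-6174\right)^{2} = 38118276$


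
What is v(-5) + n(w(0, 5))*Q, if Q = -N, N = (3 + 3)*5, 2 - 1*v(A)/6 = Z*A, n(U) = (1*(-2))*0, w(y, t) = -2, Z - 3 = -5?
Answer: -48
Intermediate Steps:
Z = -2 (Z = 3 - 5 = -2)
n(U) = 0 (n(U) = -2*0 = 0)
v(A) = 12 + 12*A (v(A) = 12 - (-12)*A = 12 + 12*A)
N = 30 (N = 6*5 = 30)
Q = -30 (Q = -1*30 = -30)
v(-5) + n(w(0, 5))*Q = (12 + 12*(-5)) + 0*(-30) = (12 - 60) + 0 = -48 + 0 = -48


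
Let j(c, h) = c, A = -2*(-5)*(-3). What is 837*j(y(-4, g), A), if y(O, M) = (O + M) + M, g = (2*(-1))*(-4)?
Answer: 10044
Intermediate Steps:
A = -30 (A = 10*(-3) = -30)
g = 8 (g = -2*(-4) = 8)
y(O, M) = O + 2*M (y(O, M) = (M + O) + M = O + 2*M)
837*j(y(-4, g), A) = 837*(-4 + 2*8) = 837*(-4 + 16) = 837*12 = 10044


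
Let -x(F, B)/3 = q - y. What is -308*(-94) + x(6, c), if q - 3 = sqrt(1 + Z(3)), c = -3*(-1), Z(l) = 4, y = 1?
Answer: 28946 - 3*sqrt(5) ≈ 28939.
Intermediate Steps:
c = 3
q = 3 + sqrt(5) (q = 3 + sqrt(1 + 4) = 3 + sqrt(5) ≈ 5.2361)
x(F, B) = -6 - 3*sqrt(5) (x(F, B) = -3*((3 + sqrt(5)) - 1*1) = -3*((3 + sqrt(5)) - 1) = -3*(2 + sqrt(5)) = -6 - 3*sqrt(5))
-308*(-94) + x(6, c) = -308*(-94) + (-6 - 3*sqrt(5)) = 28952 + (-6 - 3*sqrt(5)) = 28946 - 3*sqrt(5)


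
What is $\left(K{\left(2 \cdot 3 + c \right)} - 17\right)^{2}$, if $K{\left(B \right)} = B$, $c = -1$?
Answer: $144$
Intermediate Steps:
$\left(K{\left(2 \cdot 3 + c \right)} - 17\right)^{2} = \left(\left(2 \cdot 3 - 1\right) - 17\right)^{2} = \left(\left(6 - 1\right) - 17\right)^{2} = \left(5 - 17\right)^{2} = \left(-12\right)^{2} = 144$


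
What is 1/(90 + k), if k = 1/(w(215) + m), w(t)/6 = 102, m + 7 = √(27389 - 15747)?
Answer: 31895075/2870611201 + √11642/2870611201 ≈ 0.011111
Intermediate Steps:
m = -7 + √11642 (m = -7 + √(27389 - 15747) = -7 + √11642 ≈ 100.90)
w(t) = 612 (w(t) = 6*102 = 612)
k = 1/(605 + √11642) (k = 1/(612 + (-7 + √11642)) = 1/(605 + √11642) ≈ 0.0014027)
1/(90 + k) = 1/(90 + (605/354383 - √11642/354383)) = 1/(31895075/354383 - √11642/354383)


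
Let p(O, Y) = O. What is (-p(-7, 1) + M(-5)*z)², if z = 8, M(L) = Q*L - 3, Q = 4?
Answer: 31329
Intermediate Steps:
M(L) = -3 + 4*L (M(L) = 4*L - 3 = -3 + 4*L)
(-p(-7, 1) + M(-5)*z)² = (-1*(-7) + (-3 + 4*(-5))*8)² = (7 + (-3 - 20)*8)² = (7 - 23*8)² = (7 - 184)² = (-177)² = 31329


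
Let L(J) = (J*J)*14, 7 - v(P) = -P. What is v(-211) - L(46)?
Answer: -29828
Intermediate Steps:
v(P) = 7 + P (v(P) = 7 - (-1)*P = 7 + P)
L(J) = 14*J**2 (L(J) = J**2*14 = 14*J**2)
v(-211) - L(46) = (7 - 211) - 14*46**2 = -204 - 14*2116 = -204 - 1*29624 = -204 - 29624 = -29828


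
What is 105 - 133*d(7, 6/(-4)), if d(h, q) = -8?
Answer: 1169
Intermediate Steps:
105 - 133*d(7, 6/(-4)) = 105 - 133*(-8) = 105 + 1064 = 1169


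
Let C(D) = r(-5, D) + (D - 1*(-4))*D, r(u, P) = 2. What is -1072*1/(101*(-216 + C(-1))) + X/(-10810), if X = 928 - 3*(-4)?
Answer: -19178/504091 ≈ -0.038045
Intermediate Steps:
C(D) = 2 + D*(4 + D) (C(D) = 2 + (D - 1*(-4))*D = 2 + (D + 4)*D = 2 + (4 + D)*D = 2 + D*(4 + D))
X = 940 (X = 928 - 1*(-12) = 928 + 12 = 940)
-1072*1/(101*(-216 + C(-1))) + X/(-10810) = -1072*1/(101*(-216 + (2 + (-1)**2 + 4*(-1)))) + 940/(-10810) = -1072*1/(101*(-216 + (2 + 1 - 4))) + 940*(-1/10810) = -1072*1/(101*(-216 - 1)) - 2/23 = -1072/(101*(-217)) - 2/23 = -1072/(-21917) - 2/23 = -1072*(-1/21917) - 2/23 = 1072/21917 - 2/23 = -19178/504091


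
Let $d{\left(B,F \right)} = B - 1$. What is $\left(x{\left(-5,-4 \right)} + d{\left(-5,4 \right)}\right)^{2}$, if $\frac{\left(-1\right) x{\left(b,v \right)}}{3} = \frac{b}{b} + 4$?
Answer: $441$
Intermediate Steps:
$d{\left(B,F \right)} = -1 + B$ ($d{\left(B,F \right)} = B - 1 = -1 + B$)
$x{\left(b,v \right)} = -15$ ($x{\left(b,v \right)} = - 3 \left(\frac{b}{b} + 4\right) = - 3 \left(1 + 4\right) = \left(-3\right) 5 = -15$)
$\left(x{\left(-5,-4 \right)} + d{\left(-5,4 \right)}\right)^{2} = \left(-15 - 6\right)^{2} = \left(-21\right)^{2} = 441$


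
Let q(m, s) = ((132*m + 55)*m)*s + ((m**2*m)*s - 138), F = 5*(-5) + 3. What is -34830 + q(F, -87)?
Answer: -4561578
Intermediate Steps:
F = -22 (F = -25 + 3 = -22)
q(m, s) = -138 + s*m**3 + m*s*(55 + 132*m) (q(m, s) = ((55 + 132*m)*m)*s + (m**3*s - 138) = (m*(55 + 132*m))*s + (s*m**3 - 138) = m*s*(55 + 132*m) + (-138 + s*m**3) = -138 + s*m**3 + m*s*(55 + 132*m))
-34830 + q(F, -87) = -34830 + (-138 - 87*(-22)**3 + 55*(-22)*(-87) + 132*(-87)*(-22)**2) = -34830 + (-138 - 87*(-10648) + 105270 + 132*(-87)*484) = -34830 + (-138 + 926376 + 105270 - 5558256) = -34830 - 4526748 = -4561578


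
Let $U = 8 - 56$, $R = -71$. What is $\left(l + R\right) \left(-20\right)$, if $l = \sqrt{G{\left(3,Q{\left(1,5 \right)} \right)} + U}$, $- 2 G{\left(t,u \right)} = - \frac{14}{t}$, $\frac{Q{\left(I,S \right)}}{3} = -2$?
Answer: $1420 - \frac{20 i \sqrt{411}}{3} \approx 1420.0 - 135.15 i$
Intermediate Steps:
$Q{\left(I,S \right)} = -6$ ($Q{\left(I,S \right)} = 3 \left(-2\right) = -6$)
$G{\left(t,u \right)} = \frac{7}{t}$ ($G{\left(t,u \right)} = - \frac{\left(-14\right) \frac{1}{t}}{2} = \frac{7}{t}$)
$U = -48$
$l = \frac{i \sqrt{411}}{3}$ ($l = \sqrt{\frac{7}{3} - 48} = \sqrt{- \frac{137}{3}} = \frac{i \sqrt{411}}{3} \approx 6.7577 i$)
$\left(l + R\right) \left(-20\right) = \left(\frac{i \sqrt{411}}{3} - 71\right) \left(-20\right) = \left(-71 + \frac{i \sqrt{411}}{3}\right) \left(-20\right) = 1420 - \frac{20 i \sqrt{411}}{3}$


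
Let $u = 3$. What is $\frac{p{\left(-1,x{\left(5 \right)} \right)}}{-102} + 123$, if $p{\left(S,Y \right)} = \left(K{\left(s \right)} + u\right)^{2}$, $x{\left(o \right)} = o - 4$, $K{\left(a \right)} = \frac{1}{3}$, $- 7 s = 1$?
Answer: $\frac{56407}{459} \approx 122.89$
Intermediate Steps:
$s = - \frac{1}{7}$ ($s = \left(- \frac{1}{7}\right) 1 = - \frac{1}{7} \approx -0.14286$)
$K{\left(a \right)} = \frac{1}{3}$
$x{\left(o \right)} = -4 + o$
$p{\left(S,Y \right)} = \frac{100}{9}$ ($p{\left(S,Y \right)} = \left(\frac{1}{3} + 3\right)^{2} = \left(\frac{10}{3}\right)^{2} = \frac{100}{9}$)
$\frac{p{\left(-1,x{\left(5 \right)} \right)}}{-102} + 123 = \frac{1}{-102} \cdot \frac{100}{9} + 123 = \left(- \frac{1}{102}\right) \frac{100}{9} + 123 = - \frac{50}{459} + 123 = \frac{56407}{459}$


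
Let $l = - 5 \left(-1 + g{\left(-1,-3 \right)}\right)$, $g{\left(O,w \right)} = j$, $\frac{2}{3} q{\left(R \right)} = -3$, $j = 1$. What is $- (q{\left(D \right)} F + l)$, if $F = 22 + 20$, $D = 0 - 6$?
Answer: $189$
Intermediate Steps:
$D = -6$ ($D = 0 - 6 = -6$)
$F = 42$
$q{\left(R \right)} = - \frac{9}{2}$ ($q{\left(R \right)} = \frac{3}{2} \left(-3\right) = - \frac{9}{2}$)
$g{\left(O,w \right)} = 1$
$l = 0$ ($l = - 5 \left(-1 + 1\right) = \left(-5\right) 0 = 0$)
$- (q{\left(D \right)} F + l) = - (\left(- \frac{9}{2}\right) 42 + 0) = - (-189 + 0) = \left(-1\right) \left(-189\right) = 189$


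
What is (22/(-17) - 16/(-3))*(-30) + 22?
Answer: -1686/17 ≈ -99.177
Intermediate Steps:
(22/(-17) - 16/(-3))*(-30) + 22 = (22*(-1/17) - 16*(-⅓))*(-30) + 22 = (-22/17 + 16/3)*(-30) + 22 = (206/51)*(-30) + 22 = -2060/17 + 22 = -1686/17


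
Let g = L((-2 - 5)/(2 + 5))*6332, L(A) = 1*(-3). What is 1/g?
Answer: -1/18996 ≈ -5.2643e-5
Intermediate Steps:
L(A) = -3
g = -18996 (g = -3*6332 = -18996)
1/g = 1/(-18996) = -1/18996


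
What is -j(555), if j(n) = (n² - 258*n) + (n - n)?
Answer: -164835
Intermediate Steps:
j(n) = n² - 258*n (j(n) = (n² - 258*n) + 0 = n² - 258*n)
-j(555) = -555*(-258 + 555) = -555*297 = -1*164835 = -164835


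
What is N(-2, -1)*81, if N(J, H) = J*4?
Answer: -648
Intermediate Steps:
N(J, H) = 4*J
N(-2, -1)*81 = (4*(-2))*81 = -8*81 = -648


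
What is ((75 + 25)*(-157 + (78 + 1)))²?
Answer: 60840000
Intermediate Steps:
((75 + 25)*(-157 + (78 + 1)))² = (100*(-157 + 79))² = (100*(-78))² = (-7800)² = 60840000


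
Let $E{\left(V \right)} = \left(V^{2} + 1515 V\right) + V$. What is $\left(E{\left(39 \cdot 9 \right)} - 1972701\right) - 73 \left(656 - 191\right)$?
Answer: $-1351329$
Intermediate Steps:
$E{\left(V \right)} = V^{2} + 1516 V$
$\left(E{\left(39 \cdot 9 \right)} - 1972701\right) - 73 \left(656 - 191\right) = \left(39 \cdot 9 \left(1516 + 39 \cdot 9\right) - 1972701\right) - 73 \left(656 - 191\right) = \left(351 \left(1516 + 351\right) - 1972701\right) - 33945 = \left(351 \cdot 1867 - 1972701\right) - 33945 = \left(655317 - 1972701\right) - 33945 = -1317384 - 33945 = -1351329$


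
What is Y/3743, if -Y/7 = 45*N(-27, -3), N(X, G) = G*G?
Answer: -2835/3743 ≈ -0.75741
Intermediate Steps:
N(X, G) = G²
Y = -2835 (Y = -315*(-3)² = -315*9 = -7*405 = -2835)
Y/3743 = -2835/3743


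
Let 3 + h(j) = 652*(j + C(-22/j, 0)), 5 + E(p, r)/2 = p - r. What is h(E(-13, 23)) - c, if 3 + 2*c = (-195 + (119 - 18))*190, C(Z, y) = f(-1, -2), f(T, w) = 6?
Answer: -81247/2 ≈ -40624.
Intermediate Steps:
E(p, r) = -10 - 2*r + 2*p (E(p, r) = -10 + 2*(p - r) = -10 + (-2*r + 2*p) = -10 - 2*r + 2*p)
C(Z, y) = 6
h(j) = 3909 + 652*j (h(j) = -3 + 652*(j + 6) = -3 + 652*(6 + j) = -3 + (3912 + 652*j) = 3909 + 652*j)
c = -17863/2 (c = -3/2 + ((-195 + (119 - 18))*190)/2 = -3/2 + ((-195 + 101)*190)/2 = -3/2 + (-94*190)/2 = -3/2 + (½)*(-17860) = -3/2 - 8930 = -17863/2 ≈ -8931.5)
h(E(-13, 23)) - c = (3909 + 652*(-10 - 2*23 + 2*(-13))) - 1*(-17863/2) = (3909 + 652*(-10 - 46 - 26)) + 17863/2 = (3909 + 652*(-82)) + 17863/2 = (3909 - 53464) + 17863/2 = -49555 + 17863/2 = -81247/2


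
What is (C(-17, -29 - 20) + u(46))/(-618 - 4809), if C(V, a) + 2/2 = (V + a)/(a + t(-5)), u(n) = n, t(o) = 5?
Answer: -31/3618 ≈ -0.0085683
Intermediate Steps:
C(V, a) = -1 + (V + a)/(5 + a) (C(V, a) = -1 + (V + a)/(a + 5) = -1 + (V + a)/(5 + a))
(C(-17, -29 - 20) + u(46))/(-618 - 4809) = ((-5 - 17)/(5 + (-29 - 20)) + 46)/(-618 - 4809) = (-22/(5 - 49) + 46)/(-5427) = (-22/(-44) + 46)*(-1/5427) = (-1/44*(-22) + 46)*(-1/5427) = (½ + 46)*(-1/5427) = (93/2)*(-1/5427) = -31/3618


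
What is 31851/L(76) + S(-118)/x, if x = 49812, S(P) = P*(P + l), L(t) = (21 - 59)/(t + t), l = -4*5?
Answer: -528852647/4151 ≈ -1.2740e+5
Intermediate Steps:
l = -20
L(t) = -19/t (L(t) = -38*1/(2*t) = -19/t)
S(P) = P*(-20 + P) (S(P) = P*(P - 20) = P*(-20 + P))
31851/L(76) + S(-118)/x = 31851/((-19/76)) - 118*(-20 - 118)/49812 = 31851/((-19*1/76)) - 118*(-138)*(1/49812) = 31851/(-¼) + 16284*(1/49812) = 31851*(-4) + 1357/4151 = -127404 + 1357/4151 = -528852647/4151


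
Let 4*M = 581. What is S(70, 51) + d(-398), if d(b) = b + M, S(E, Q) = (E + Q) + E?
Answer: -247/4 ≈ -61.750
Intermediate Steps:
M = 581/4 (M = (¼)*581 = 581/4 ≈ 145.25)
S(E, Q) = Q + 2*E
d(b) = 581/4 + b (d(b) = b + 581/4 = 581/4 + b)
S(70, 51) + d(-398) = (51 + 2*70) + (581/4 - 398) = (51 + 140) - 1011/4 = 191 - 1011/4 = -247/4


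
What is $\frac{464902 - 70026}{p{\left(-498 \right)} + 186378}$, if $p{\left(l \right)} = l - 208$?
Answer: $\frac{98719}{46418} \approx 2.1267$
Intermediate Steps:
$p{\left(l \right)} = -208 + l$ ($p{\left(l \right)} = l - 208 = -208 + l$)
$\frac{464902 - 70026}{p{\left(-498 \right)} + 186378} = \frac{464902 - 70026}{\left(-208 - 498\right) + 186378} = \frac{394876}{-706 + 186378} = \frac{394876}{185672} = 394876 \cdot \frac{1}{185672} = \frac{98719}{46418}$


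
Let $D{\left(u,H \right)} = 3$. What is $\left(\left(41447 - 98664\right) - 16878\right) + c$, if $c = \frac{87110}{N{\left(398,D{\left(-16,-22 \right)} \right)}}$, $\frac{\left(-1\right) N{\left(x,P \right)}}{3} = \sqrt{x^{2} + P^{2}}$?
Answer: $-74095 - \frac{87110 \sqrt{158413}}{475239} \approx -74168.0$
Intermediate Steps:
$N{\left(x,P \right)} = - 3 \sqrt{P^{2} + x^{2}}$ ($N{\left(x,P \right)} = - 3 \sqrt{x^{2} + P^{2}} = - 3 \sqrt{P^{2} + x^{2}}$)
$c = - \frac{87110 \sqrt{158413}}{475239}$ ($c = \frac{87110}{\left(-3\right) \sqrt{3^{2} + 398^{2}}} = \frac{87110}{\left(-3\right) \sqrt{9 + 158404}} = \frac{87110}{\left(-3\right) \sqrt{158413}} = 87110 \left(- \frac{\sqrt{158413}}{475239}\right) = - \frac{87110 \sqrt{158413}}{475239} \approx -72.954$)
$\left(\left(41447 - 98664\right) - 16878\right) + c = \left(\left(41447 - 98664\right) - 16878\right) - \frac{87110 \sqrt{158413}}{475239} = \left(-57217 - 16878\right) - \frac{87110 \sqrt{158413}}{475239} = -74095 - \frac{87110 \sqrt{158413}}{475239}$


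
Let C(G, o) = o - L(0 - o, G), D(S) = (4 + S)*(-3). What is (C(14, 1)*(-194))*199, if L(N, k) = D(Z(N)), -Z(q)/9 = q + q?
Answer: -2586602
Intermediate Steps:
Z(q) = -18*q (Z(q) = -9*(q + q) = -18*q)
D(S) = -12 - 3*S
L(N, k) = -12 + 54*N (L(N, k) = -12 - (-54)*N = -12 + 54*N)
C(G, o) = 12 + 55*o (C(G, o) = o - (-12 + 54*(0 - o)) = o - (-12 + 54*(-o)) = o - (-12 - 54*o) = o + (12 + 54*o) = 12 + 55*o)
(C(14, 1)*(-194))*199 = ((12 + 55*1)*(-194))*199 = ((12 + 55)*(-194))*199 = (67*(-194))*199 = -12998*199 = -2586602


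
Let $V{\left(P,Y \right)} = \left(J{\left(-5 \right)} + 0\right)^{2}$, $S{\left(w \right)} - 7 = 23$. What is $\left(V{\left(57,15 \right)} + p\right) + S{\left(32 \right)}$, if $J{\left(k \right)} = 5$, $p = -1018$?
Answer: $-963$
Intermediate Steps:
$S{\left(w \right)} = 30$ ($S{\left(w \right)} = 7 + 23 = 30$)
$V{\left(P,Y \right)} = 25$ ($V{\left(P,Y \right)} = \left(5 + 0\right)^{2} = 5^{2} = 25$)
$\left(V{\left(57,15 \right)} + p\right) + S{\left(32 \right)} = \left(25 - 1018\right) + 30 = -993 + 30 = -963$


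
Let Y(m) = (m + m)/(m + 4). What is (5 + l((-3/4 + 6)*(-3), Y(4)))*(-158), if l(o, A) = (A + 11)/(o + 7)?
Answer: -20066/35 ≈ -573.31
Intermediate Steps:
Y(m) = 2*m/(4 + m) (Y(m) = (2*m)/(4 + m) = 2*m/(4 + m))
l(o, A) = (11 + A)/(7 + o)
(5 + l((-3/4 + 6)*(-3), Y(4)))*(-158) = (5 + (11 + 2*4/(4 + 4))/(7 + (-3/4 + 6)*(-3)))*(-158) = (5 + (11 + 2*4/8)/(7 + (-3*¼ + 6)*(-3)))*(-158) = (5 + (11 + 2*4*(⅛))/(7 + (-¾ + 6)*(-3)))*(-158) = (5 + (11 + 1)/(7 + (21/4)*(-3)))*(-158) = (5 + 12/(7 - 63/4))*(-158) = (5 + 12/(-35/4))*(-158) = (5 - 4/35*12)*(-158) = (5 - 48/35)*(-158) = (127/35)*(-158) = -20066/35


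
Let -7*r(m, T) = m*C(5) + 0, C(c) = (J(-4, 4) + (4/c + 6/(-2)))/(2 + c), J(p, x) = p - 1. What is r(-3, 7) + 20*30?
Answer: 146892/245 ≈ 599.56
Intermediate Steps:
J(p, x) = -1 + p
C(c) = (-8 + 4/c)/(2 + c) (C(c) = ((-1 - 4) + (4/c + 6/(-2)))/(2 + c) = (-5 + (4/c + 6*(-½)))/(2 + c) = (-5 + (4/c - 3))/(2 + c) = (-5 + (-3 + 4/c))/(2 + c) = (-8 + 4/c)/(2 + c))
r(m, T) = 36*m/245 (r(m, T) = -(m*(4*(1 - 2*5)/(5*(2 + 5))) + 0)/7 = -(m*(4*(⅕)*(1 - 10)/7) + 0)/7 = -(m*(4*(⅕)*(⅐)*(-9)) + 0)/7 = -(m*(-36/35) + 0)/7 = -(-36*m/35 + 0)/7 = -(-36)*m/245 = 36*m/245)
r(-3, 7) + 20*30 = (36/245)*(-3) + 20*30 = -108/245 + 600 = 146892/245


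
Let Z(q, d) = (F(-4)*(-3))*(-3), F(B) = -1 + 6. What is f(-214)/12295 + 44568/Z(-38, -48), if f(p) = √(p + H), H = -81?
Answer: 4952/5 + I*√295/12295 ≈ 990.4 + 0.001397*I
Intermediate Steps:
F(B) = 5
Z(q, d) = 45 (Z(q, d) = (5*(-3))*(-3) = -15*(-3) = 45)
f(p) = √(-81 + p) (f(p) = √(p - 81) = √(-81 + p))
f(-214)/12295 + 44568/Z(-38, -48) = √(-81 - 214)/12295 + 44568/45 = √(-295)*(1/12295) + 44568*(1/45) = (I*√295)*(1/12295) + 4952/5 = I*√295/12295 + 4952/5 = 4952/5 + I*√295/12295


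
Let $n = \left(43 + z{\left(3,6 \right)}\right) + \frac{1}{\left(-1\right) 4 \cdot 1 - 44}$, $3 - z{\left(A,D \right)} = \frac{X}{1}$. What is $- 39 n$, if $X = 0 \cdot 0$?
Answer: $- \frac{28691}{16} \approx -1793.2$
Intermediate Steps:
$X = 0$
$z{\left(A,D \right)} = 3$ ($z{\left(A,D \right)} = 3 - \frac{0}{1} = 3 - 0 \cdot 1 = 3 - 0 = 3 + 0 = 3$)
$n = \frac{2207}{48}$ ($n = \left(43 + 3\right) + \frac{1}{\left(-1\right) 4 \cdot 1 - 44} = 46 + \frac{1}{\left(-4\right) 1 - 44} = 46 + \frac{1}{-4 - 44} = 46 + \frac{1}{-48} = 46 - \frac{1}{48} = \frac{2207}{48} \approx 45.979$)
$- 39 n = \left(-39\right) \frac{2207}{48} = - \frac{28691}{16}$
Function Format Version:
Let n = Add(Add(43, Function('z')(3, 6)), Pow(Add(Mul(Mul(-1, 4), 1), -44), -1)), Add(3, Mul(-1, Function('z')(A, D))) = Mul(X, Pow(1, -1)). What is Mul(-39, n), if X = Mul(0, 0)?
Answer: Rational(-28691, 16) ≈ -1793.2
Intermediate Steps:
X = 0
Function('z')(A, D) = 3 (Function('z')(A, D) = Add(3, Mul(-1, Mul(0, Pow(1, -1)))) = Add(3, Mul(-1, Mul(0, 1))) = Add(3, Mul(-1, 0)) = Add(3, 0) = 3)
n = Rational(2207, 48) (n = Add(Add(43, 3), Pow(Add(Mul(Mul(-1, 4), 1), -44), -1)) = Add(46, Pow(Add(Mul(-4, 1), -44), -1)) = Add(46, Pow(Add(-4, -44), -1)) = Add(46, Pow(-48, -1)) = Add(46, Rational(-1, 48)) = Rational(2207, 48) ≈ 45.979)
Mul(-39, n) = Mul(-39, Rational(2207, 48)) = Rational(-28691, 16)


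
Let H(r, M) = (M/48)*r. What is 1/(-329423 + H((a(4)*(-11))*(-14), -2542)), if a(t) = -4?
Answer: -3/890402 ≈ -3.3693e-6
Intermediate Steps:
H(r, M) = M*r/48 (H(r, M) = (M*(1/48))*r = (M/48)*r = M*r/48)
1/(-329423 + H((a(4)*(-11))*(-14), -2542)) = 1/(-329423 + (1/48)*(-2542)*(-4*(-11)*(-14))) = 1/(-329423 + (1/48)*(-2542)*(44*(-14))) = 1/(-329423 + (1/48)*(-2542)*(-616)) = 1/(-329423 + 97867/3) = 1/(-890402/3) = -3/890402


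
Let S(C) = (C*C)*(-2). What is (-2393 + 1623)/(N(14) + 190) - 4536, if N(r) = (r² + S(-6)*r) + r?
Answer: -1378559/304 ≈ -4534.7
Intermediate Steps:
S(C) = -2*C² (S(C) = C²*(-2) = -2*C²)
N(r) = r² - 71*r (N(r) = (r² + (-2*(-6)²)*r) + r = (r² + (-2*36)*r) + r = (r² - 72*r) + r = r² - 71*r)
(-2393 + 1623)/(N(14) + 190) - 4536 = (-2393 + 1623)/(14*(-71 + 14) + 190) - 4536 = -770/(14*(-57) + 190) - 4536 = -770/(-798 + 190) - 4536 = -770/(-608) - 4536 = -770*(-1/608) - 4536 = 385/304 - 4536 = -1378559/304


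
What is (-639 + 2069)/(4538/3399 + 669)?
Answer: 4860570/2278469 ≈ 2.1333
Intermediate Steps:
(-639 + 2069)/(4538/3399 + 669) = 1430/(4538*(1/3399) + 669) = 1430/(4538/3399 + 669) = 1430/(2278469/3399) = 1430*(3399/2278469) = 4860570/2278469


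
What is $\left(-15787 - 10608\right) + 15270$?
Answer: $-11125$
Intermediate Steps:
$\left(-15787 - 10608\right) + 15270 = -26395 + 15270 = -11125$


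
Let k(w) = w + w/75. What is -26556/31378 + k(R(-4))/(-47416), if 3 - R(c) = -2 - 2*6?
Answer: -11809873447/13948305450 ≈ -0.84669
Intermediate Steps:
R(c) = 17 (R(c) = 3 - (-2 - 2*6) = 3 - (-2 - 12) = 3 - 1*(-14) = 3 + 14 = 17)
k(w) = 76*w/75 (k(w) = w + w*(1/75) = w + w/75 = 76*w/75)
-26556/31378 + k(R(-4))/(-47416) = -26556/31378 + ((76/75)*17)/(-47416) = -26556*1/31378 + (1292/75)*(-1/47416) = -13278/15689 - 323/889050 = -11809873447/13948305450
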